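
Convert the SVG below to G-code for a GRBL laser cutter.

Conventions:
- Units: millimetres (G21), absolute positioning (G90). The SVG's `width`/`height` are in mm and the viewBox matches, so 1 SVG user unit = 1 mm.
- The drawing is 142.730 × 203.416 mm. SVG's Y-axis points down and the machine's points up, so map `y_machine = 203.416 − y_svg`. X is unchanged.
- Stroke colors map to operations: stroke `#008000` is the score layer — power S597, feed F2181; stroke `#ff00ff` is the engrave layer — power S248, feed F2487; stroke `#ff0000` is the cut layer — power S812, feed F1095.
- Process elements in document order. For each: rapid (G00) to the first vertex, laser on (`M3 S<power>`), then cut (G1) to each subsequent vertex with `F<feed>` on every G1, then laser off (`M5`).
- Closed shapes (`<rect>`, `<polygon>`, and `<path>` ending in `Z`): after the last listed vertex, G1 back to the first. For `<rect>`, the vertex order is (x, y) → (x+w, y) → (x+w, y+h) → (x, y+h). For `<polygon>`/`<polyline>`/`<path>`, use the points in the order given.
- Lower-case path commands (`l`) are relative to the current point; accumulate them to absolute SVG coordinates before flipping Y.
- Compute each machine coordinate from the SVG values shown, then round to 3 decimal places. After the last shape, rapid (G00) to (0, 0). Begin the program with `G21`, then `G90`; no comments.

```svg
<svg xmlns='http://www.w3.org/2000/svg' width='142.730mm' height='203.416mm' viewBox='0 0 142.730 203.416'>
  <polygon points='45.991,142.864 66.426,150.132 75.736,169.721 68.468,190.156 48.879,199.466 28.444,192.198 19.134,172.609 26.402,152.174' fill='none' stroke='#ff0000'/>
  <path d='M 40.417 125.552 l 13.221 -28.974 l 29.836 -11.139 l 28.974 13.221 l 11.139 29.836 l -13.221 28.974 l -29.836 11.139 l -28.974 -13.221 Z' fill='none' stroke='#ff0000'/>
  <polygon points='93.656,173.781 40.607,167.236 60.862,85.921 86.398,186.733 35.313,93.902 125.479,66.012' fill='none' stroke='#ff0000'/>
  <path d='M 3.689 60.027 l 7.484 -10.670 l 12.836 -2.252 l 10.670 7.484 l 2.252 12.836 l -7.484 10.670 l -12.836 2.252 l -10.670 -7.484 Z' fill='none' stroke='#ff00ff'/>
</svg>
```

G21
G90
G00 X45.991 Y60.552
M3 S812
G1 X66.426 Y53.284 F1095
G1 X75.736 Y33.695 F1095
G1 X68.468 Y13.260 F1095
G1 X48.879 Y3.950 F1095
G1 X28.444 Y11.218 F1095
G1 X19.134 Y30.807 F1095
G1 X26.402 Y51.242 F1095
G1 X45.991 Y60.552 F1095
M5
G00 X40.417 Y77.864
M3 S812
G1 X53.638 Y106.838 F1095
G1 X83.474 Y117.977 F1095
G1 X112.448 Y104.756 F1095
G1 X123.587 Y74.920 F1095
G1 X110.366 Y45.946 F1095
G1 X80.530 Y34.807 F1095
G1 X51.556 Y48.028 F1095
G1 X40.417 Y77.864 F1095
M5
G00 X93.656 Y29.635
M3 S812
G1 X40.607 Y36.180 F1095
G1 X60.862 Y117.495 F1095
G1 X86.398 Y16.683 F1095
G1 X35.313 Y109.514 F1095
G1 X125.479 Y137.404 F1095
G1 X93.656 Y29.635 F1095
M5
G00 X3.689 Y143.389
M3 S248
G1 X11.173 Y154.059 F2487
G1 X24.009 Y156.311 F2487
G1 X34.679 Y148.827 F2487
G1 X36.931 Y135.991 F2487
G1 X29.447 Y125.321 F2487
G1 X16.611 Y123.069 F2487
G1 X5.941 Y130.553 F2487
G1 X3.689 Y143.389 F2487
M5
G00 X0.000 Y0.000

viewBox `0 0 142.730 203.416` with mm width/height → 1 unit = 1 mm. Flip: y_m = 203.416 − y_svg.

**Shape 1** — `<polygon>` regular polygon, stroke `#ff0000` → cut (S812, F1095). Machine vertices: (45.991,60.552) → (66.426,53.284) → (75.736,33.695) → (68.468,13.260) → (48.879,3.950) → (28.444,11.218) → (19.134,30.807) → (26.402,51.242) → (45.991,60.552). Closed: final G1 returns to the first vertex.

**Shape 2** — `<path>` regular polygon, stroke `#ff0000` → cut (S812, F1095). Machine vertices: (40.417,77.864) → (53.638,106.838) → (83.474,117.977) → (112.448,104.756) → (123.587,74.920) → (110.366,45.946) → (80.530,34.807) → (51.556,48.028) → (40.417,77.864). Closed: final G1 returns to the first vertex.

**Shape 3** — `<polygon>` closed polygon, stroke `#ff0000` → cut (S812, F1095). Machine vertices: (93.656,29.635) → (40.607,36.180) → (60.862,117.495) → (86.398,16.683) → (35.313,109.514) → (125.479,137.404) → (93.656,29.635). Closed: final G1 returns to the first vertex.

**Shape 4** — `<path>` regular polygon, stroke `#ff00ff` → engrave (S248, F2487). Machine vertices: (3.689,143.389) → (11.173,154.059) → (24.009,156.311) → (34.679,148.827) → (36.931,135.991) → (29.447,125.321) → (16.611,123.069) → (5.941,130.553) → (3.689,143.389). Closed: final G1 returns to the first vertex.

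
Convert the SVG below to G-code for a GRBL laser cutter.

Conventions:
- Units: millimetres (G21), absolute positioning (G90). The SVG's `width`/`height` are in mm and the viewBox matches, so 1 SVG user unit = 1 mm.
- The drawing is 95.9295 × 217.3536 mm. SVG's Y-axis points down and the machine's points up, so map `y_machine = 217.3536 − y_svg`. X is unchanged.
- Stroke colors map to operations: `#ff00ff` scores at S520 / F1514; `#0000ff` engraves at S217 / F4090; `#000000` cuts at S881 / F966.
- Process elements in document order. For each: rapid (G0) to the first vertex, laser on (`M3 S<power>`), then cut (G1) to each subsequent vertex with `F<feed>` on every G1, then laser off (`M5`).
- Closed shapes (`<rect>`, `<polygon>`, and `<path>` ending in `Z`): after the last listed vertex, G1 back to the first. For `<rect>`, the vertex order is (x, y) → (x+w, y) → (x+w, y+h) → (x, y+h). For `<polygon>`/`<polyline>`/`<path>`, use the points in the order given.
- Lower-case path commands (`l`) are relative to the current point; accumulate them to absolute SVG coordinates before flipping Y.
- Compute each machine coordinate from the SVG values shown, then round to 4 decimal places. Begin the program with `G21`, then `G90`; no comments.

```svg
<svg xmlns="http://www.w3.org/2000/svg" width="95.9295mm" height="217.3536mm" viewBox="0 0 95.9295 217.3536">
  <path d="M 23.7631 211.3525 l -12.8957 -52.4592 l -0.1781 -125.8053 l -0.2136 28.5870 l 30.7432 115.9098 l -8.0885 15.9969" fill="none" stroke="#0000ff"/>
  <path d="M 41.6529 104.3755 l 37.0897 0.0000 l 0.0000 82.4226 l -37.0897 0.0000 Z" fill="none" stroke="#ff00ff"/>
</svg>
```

Since the viewBox matches the mm dimensions, user units are millimetres directly. The only transform is the Y-flip y_m = 217.3536 − y_svg.

Shape 1 is a open polyline drawn with `<path>`. Its stroke #0000ff means engrave at S217, F4090. After flipping Y the toolpath is (23.7631,6.0011) → (10.8674,58.4603) → (10.6893,184.2656) → (10.4757,155.6786) → (41.2189,39.7688) → (33.1304,23.7719).

Shape 2 is a rectangle drawn with `<path>`. Its stroke #ff00ff means score at S520, F1514. After flipping Y the toolpath is (41.6529,112.9781) → (78.7426,112.9781) → (78.7426,30.5555) → (41.6529,30.5555) → (41.6529,112.9781), returning to the start.

G21
G90
G0 X23.7631 Y6.0011
M3 S217
G1 X10.8674 Y58.4603 F4090
G1 X10.6893 Y184.2656 F4090
G1 X10.4757 Y155.6786 F4090
G1 X41.2189 Y39.7688 F4090
G1 X33.1304 Y23.7719 F4090
M5
G0 X41.6529 Y112.9781
M3 S520
G1 X78.7426 Y112.9781 F1514
G1 X78.7426 Y30.5555 F1514
G1 X41.6529 Y30.5555 F1514
G1 X41.6529 Y112.9781 F1514
M5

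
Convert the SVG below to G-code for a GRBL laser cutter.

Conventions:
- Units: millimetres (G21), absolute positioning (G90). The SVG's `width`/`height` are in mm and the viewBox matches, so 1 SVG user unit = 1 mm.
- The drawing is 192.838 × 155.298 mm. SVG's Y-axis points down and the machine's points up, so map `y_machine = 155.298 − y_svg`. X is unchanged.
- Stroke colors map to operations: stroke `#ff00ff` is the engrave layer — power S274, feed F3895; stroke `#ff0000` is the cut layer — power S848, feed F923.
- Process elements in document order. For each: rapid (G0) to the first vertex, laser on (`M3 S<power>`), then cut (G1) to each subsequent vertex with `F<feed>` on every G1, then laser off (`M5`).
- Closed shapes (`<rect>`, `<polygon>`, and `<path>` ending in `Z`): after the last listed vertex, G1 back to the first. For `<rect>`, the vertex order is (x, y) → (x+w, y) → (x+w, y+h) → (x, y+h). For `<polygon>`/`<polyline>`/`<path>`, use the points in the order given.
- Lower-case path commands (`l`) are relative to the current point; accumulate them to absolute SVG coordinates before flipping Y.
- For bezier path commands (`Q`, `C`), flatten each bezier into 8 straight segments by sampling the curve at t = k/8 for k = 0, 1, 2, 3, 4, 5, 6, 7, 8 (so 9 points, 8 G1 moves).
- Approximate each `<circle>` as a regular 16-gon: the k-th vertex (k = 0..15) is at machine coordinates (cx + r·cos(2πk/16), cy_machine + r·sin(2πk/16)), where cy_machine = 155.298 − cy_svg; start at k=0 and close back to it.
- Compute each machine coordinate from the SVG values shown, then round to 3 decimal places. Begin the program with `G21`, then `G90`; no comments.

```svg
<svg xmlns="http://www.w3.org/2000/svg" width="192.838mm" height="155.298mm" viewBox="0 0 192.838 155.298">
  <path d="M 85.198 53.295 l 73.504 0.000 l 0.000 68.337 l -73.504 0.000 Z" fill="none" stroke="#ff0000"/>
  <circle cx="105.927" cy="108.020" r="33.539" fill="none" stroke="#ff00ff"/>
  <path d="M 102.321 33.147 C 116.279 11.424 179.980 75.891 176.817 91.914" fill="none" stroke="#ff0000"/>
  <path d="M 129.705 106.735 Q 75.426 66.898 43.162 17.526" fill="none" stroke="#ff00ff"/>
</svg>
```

Since the viewBox matches the mm dimensions, user units are millimetres directly. The only transform is the Y-flip y_m = 155.298 − y_svg.

Shape 1 is a rectangle drawn with `<path>`. Its stroke #ff0000 means cut at S848, F923. After flipping Y the toolpath is (85.198,102.003) → (158.702,102.003) → (158.702,33.666) → (85.198,33.666) → (85.198,102.003), returning to the start.

Shape 2 is a circle drawn with `<circle>`. Its stroke #ff00ff means engrave at S274, F3895. After flipping Y the toolpath is (139.466,47.278) → (136.913,60.113) → (129.643,70.994) → (118.762,78.264) → (105.927,80.817) → (93.092,78.264) → (82.211,70.994) → (74.941,60.113) → (72.388,47.278) → (74.941,34.443) → (82.211,23.562) → (93.092,16.292) → (105.927,13.739) → (118.762,16.292) → (129.643,23.562) → (136.913,34.443) → (139.466,47.278), returning to the start.

Shape 3 is a cubic bezier drawn with `<path>`. Its stroke #ff0000 means cut at S848, F923. After flipping Y the toolpath is (102.321,122.151) → (109.659,126.520) → (120.294,124.386) → (132.860,117.328) → (145.989,106.922) → (158.316,94.747) → (168.474,82.381) → (175.097,71.400) → (176.817,63.384).

Shape 4 is a quadratic bezier drawn with `<path>`. Its stroke #ff00ff means engrave at S274, F3895. After flipping Y the toolpath is (129.705,48.563) → (116.479,58.671) → (103.941,69.077) → (92.092,79.782) → (80.930,90.784) → (70.456,102.084) → (60.670,113.682) → (51.572,125.578) → (43.162,137.772).

G21
G90
G0 X85.198 Y102.003
M3 S848
G1 X158.702 Y102.003 F923
G1 X158.702 Y33.666 F923
G1 X85.198 Y33.666 F923
G1 X85.198 Y102.003 F923
M5
G0 X139.466 Y47.278
M3 S274
G1 X136.913 Y60.113 F3895
G1 X129.643 Y70.994 F3895
G1 X118.762 Y78.264 F3895
G1 X105.927 Y80.817 F3895
G1 X93.092 Y78.264 F3895
G1 X82.211 Y70.994 F3895
G1 X74.941 Y60.113 F3895
G1 X72.388 Y47.278 F3895
G1 X74.941 Y34.443 F3895
G1 X82.211 Y23.562 F3895
G1 X93.092 Y16.292 F3895
G1 X105.927 Y13.739 F3895
G1 X118.762 Y16.292 F3895
G1 X129.643 Y23.562 F3895
G1 X136.913 Y34.443 F3895
G1 X139.466 Y47.278 F3895
M5
G0 X102.321 Y122.151
M3 S848
G1 X109.659 Y126.520 F923
G1 X120.294 Y124.386 F923
G1 X132.860 Y117.328 F923
G1 X145.989 Y106.922 F923
G1 X158.316 Y94.747 F923
G1 X168.474 Y82.381 F923
G1 X175.097 Y71.400 F923
G1 X176.817 Y63.384 F923
M5
G0 X129.705 Y48.563
M3 S274
G1 X116.479 Y58.671 F3895
G1 X103.941 Y69.077 F3895
G1 X92.092 Y79.782 F3895
G1 X80.930 Y90.784 F3895
G1 X70.456 Y102.084 F3895
G1 X60.670 Y113.682 F3895
G1 X51.572 Y125.578 F3895
G1 X43.162 Y137.772 F3895
M5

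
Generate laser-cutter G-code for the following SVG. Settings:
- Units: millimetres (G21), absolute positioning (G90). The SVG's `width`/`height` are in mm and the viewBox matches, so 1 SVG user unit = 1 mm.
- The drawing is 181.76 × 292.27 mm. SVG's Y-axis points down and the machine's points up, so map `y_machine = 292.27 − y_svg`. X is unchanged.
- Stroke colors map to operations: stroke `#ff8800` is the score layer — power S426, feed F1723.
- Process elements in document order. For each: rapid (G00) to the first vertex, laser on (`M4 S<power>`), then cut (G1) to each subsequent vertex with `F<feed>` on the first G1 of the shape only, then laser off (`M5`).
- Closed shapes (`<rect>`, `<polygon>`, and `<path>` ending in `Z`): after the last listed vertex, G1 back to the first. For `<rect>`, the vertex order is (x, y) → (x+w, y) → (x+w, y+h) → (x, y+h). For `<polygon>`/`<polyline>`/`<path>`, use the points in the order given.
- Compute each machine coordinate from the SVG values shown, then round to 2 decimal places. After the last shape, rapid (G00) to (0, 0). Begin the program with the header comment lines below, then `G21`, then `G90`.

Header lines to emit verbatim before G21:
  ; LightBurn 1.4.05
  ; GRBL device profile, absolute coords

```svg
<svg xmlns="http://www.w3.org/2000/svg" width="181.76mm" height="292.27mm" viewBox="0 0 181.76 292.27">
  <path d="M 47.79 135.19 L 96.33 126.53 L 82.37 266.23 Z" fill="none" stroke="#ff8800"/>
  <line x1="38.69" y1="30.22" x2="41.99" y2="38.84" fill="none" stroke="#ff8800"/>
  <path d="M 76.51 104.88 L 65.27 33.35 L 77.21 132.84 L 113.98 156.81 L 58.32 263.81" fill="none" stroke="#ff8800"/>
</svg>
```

; LightBurn 1.4.05
; GRBL device profile, absolute coords
G21
G90
G00 X47.79 Y157.08
M4 S426
G1 X96.33 Y165.74 F1723
G1 X82.37 Y26.04
G1 X47.79 Y157.08
M5
G00 X38.69 Y262.05
M4 S426
G1 X41.99 Y253.43 F1723
M5
G00 X76.51 Y187.39
M4 S426
G1 X65.27 Y258.92 F1723
G1 X77.21 Y159.43
G1 X113.98 Y135.46
G1 X58.32 Y28.46
M5
G00 X0.00 Y0.00

Since the viewBox matches the mm dimensions, user units are millimetres directly. The only transform is the Y-flip y_m = 292.27 − y_svg.

Shape 1 is a closed polygon drawn with `<path>`. Its stroke #ff8800 means score at S426, F1723. After flipping Y the toolpath is (47.79,157.08) → (96.33,165.74) → (82.37,26.04) → (47.79,157.08), returning to the start.

Shape 2 is a line segment drawn with `<line>`. Its stroke #ff8800 means score at S426, F1723. After flipping Y the toolpath is (38.69,262.05) → (41.99,253.43).

Shape 3 is a open polyline drawn with `<path>`. Its stroke #ff8800 means score at S426, F1723. After flipping Y the toolpath is (76.51,187.39) → (65.27,258.92) → (77.21,159.43) → (113.98,135.46) → (58.32,28.46).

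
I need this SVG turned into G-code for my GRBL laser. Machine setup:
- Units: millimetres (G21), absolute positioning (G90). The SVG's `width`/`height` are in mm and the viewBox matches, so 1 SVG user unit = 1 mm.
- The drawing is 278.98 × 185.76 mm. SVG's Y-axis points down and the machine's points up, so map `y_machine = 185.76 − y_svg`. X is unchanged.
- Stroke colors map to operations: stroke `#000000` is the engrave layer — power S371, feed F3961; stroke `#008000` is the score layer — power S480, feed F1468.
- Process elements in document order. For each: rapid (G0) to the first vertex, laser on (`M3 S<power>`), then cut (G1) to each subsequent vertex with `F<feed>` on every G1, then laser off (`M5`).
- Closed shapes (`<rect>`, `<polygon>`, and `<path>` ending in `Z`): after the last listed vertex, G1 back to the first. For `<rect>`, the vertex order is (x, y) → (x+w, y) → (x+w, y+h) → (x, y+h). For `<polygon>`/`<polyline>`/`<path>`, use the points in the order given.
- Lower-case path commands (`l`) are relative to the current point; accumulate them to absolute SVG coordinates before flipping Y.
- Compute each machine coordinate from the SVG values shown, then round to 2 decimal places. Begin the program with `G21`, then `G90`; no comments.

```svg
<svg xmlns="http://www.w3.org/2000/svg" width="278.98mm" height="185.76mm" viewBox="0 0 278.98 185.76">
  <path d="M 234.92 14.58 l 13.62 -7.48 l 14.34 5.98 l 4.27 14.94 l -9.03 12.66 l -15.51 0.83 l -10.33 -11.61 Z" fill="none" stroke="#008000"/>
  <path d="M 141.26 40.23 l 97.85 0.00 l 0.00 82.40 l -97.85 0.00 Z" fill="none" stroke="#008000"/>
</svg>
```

G21
G90
G0 X234.92 Y171.18
M3 S480
G1 X248.54 Y178.66 F1468
G1 X262.88 Y172.68 F1468
G1 X267.15 Y157.74 F1468
G1 X258.12 Y145.08 F1468
G1 X242.61 Y144.25 F1468
G1 X232.28 Y155.86 F1468
G1 X234.92 Y171.18 F1468
M5
G0 X141.26 Y145.53
M3 S480
G1 X239.11 Y145.53 F1468
G1 X239.11 Y63.13 F1468
G1 X141.26 Y63.13 F1468
G1 X141.26 Y145.53 F1468
M5

viewBox `0 0 278.98 185.76` with mm width/height → 1 unit = 1 mm. Flip: y_m = 185.76 − y_svg.

**Shape 1** — `<path>` regular polygon, stroke `#008000` → score (S480, F1468). Machine vertices: (234.92,171.18) → (248.54,178.66) → (262.88,172.68) → (267.15,157.74) → (258.12,145.08) → (242.61,144.25) → (232.28,155.86) → (234.92,171.18). Closed: final G1 returns to the first vertex.

**Shape 2** — `<path>` rectangle, stroke `#008000` → score (S480, F1468). Machine vertices: (141.26,145.53) → (239.11,145.53) → (239.11,63.13) → (141.26,63.13) → (141.26,145.53). Closed: final G1 returns to the first vertex.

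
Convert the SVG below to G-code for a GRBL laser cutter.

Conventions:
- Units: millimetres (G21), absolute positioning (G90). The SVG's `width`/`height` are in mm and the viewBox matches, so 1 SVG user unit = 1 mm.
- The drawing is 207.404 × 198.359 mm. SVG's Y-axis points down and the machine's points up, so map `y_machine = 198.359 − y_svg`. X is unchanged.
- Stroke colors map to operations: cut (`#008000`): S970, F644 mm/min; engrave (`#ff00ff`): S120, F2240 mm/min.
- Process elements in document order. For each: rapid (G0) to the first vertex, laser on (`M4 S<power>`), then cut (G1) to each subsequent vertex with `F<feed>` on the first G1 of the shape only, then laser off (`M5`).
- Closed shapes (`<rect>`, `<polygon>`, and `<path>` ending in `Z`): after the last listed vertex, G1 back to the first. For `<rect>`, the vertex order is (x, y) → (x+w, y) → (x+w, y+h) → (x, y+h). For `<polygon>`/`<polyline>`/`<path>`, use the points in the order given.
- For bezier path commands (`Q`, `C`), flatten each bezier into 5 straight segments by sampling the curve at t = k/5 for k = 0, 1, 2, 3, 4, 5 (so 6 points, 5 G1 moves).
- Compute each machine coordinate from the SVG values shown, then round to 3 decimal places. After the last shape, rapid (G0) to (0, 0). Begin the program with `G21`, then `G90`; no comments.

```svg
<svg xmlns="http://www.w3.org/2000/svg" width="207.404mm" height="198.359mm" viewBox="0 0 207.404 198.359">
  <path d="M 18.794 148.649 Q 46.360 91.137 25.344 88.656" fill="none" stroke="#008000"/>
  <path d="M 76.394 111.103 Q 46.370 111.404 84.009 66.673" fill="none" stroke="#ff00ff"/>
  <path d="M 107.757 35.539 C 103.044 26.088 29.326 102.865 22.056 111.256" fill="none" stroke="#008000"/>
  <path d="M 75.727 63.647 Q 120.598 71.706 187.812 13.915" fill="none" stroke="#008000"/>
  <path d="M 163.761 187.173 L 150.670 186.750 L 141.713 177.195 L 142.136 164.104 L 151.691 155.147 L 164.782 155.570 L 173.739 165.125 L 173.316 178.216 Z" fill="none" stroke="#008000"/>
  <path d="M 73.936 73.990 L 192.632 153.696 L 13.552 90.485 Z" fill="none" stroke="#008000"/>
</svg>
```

Since the viewBox matches the mm dimensions, user units are millimetres directly. The only transform is the Y-flip y_m = 198.359 − y_svg.

Shape 1 is a quadratic bezier drawn with `<path>`. Its stroke #008000 means cut at S970, F644. After flipping Y the toolpath is (18.794,49.710) → (27.877,70.514) → (33.074,86.915) → (34.384,98.913) → (31.807,106.509) → (25.344,109.703).

Shape 2 is a quadratic bezier drawn with `<path>`. Its stroke #ff00ff means engrave at S120, F2240. After flipping Y the toolpath is (76.394,87.256) → (67.091,88.937) → (63.201,94.220) → (64.724,103.106) → (71.660,115.595) → (84.009,131.686).

Shape 3 is a cubic bezier drawn with `<path>`. Its stroke #008000 means cut at S970, F644. After flipping Y the toolpath is (107.757,162.820) → (97.732,159.380) → (77.648,142.667) → (54.006,120.102) → (33.308,99.107) → (22.056,87.103).

Shape 4 is a quadratic bezier drawn with `<path>`. Its stroke #008000 means cut at S970, F644. After flipping Y the toolpath is (75.727,134.712) → (94.569,134.122) → (115.199,138.801) → (137.616,148.747) → (161.820,163.962) → (187.812,184.444).

Shape 5 is a regular polygon drawn with `<path>`. Its stroke #008000 means cut at S970, F644. After flipping Y the toolpath is (163.761,11.186) → (150.670,11.609) → (141.713,21.164) → (142.136,34.255) → (151.691,43.212) → (164.782,42.789) → (173.739,33.234) → (173.316,20.143) → (163.761,11.186), returning to the start.

Shape 6 is a closed polygon drawn with `<path>`. Its stroke #008000 means cut at S970, F644. After flipping Y the toolpath is (73.936,124.369) → (192.632,44.663) → (13.552,107.874) → (73.936,124.369), returning to the start.

G21
G90
G0 X18.794 Y49.710
M4 S970
G1 X27.877 Y70.514 F644
G1 X33.074 Y86.915
G1 X34.384 Y98.913
G1 X31.807 Y106.509
G1 X25.344 Y109.703
M5
G0 X76.394 Y87.256
M4 S120
G1 X67.091 Y88.937 F2240
G1 X63.201 Y94.220
G1 X64.724 Y103.106
G1 X71.660 Y115.595
G1 X84.009 Y131.686
M5
G0 X107.757 Y162.820
M4 S970
G1 X97.732 Y159.380 F644
G1 X77.648 Y142.667
G1 X54.006 Y120.102
G1 X33.308 Y99.107
G1 X22.056 Y87.103
M5
G0 X75.727 Y134.712
M4 S970
G1 X94.569 Y134.122 F644
G1 X115.199 Y138.801
G1 X137.616 Y148.747
G1 X161.820 Y163.962
G1 X187.812 Y184.444
M5
G0 X163.761 Y11.186
M4 S970
G1 X150.670 Y11.609 F644
G1 X141.713 Y21.164
G1 X142.136 Y34.255
G1 X151.691 Y43.212
G1 X164.782 Y42.789
G1 X173.739 Y33.234
G1 X173.316 Y20.143
G1 X163.761 Y11.186
M5
G0 X73.936 Y124.369
M4 S970
G1 X192.632 Y44.663 F644
G1 X13.552 Y107.874
G1 X73.936 Y124.369
M5
G0 X0.000 Y0.000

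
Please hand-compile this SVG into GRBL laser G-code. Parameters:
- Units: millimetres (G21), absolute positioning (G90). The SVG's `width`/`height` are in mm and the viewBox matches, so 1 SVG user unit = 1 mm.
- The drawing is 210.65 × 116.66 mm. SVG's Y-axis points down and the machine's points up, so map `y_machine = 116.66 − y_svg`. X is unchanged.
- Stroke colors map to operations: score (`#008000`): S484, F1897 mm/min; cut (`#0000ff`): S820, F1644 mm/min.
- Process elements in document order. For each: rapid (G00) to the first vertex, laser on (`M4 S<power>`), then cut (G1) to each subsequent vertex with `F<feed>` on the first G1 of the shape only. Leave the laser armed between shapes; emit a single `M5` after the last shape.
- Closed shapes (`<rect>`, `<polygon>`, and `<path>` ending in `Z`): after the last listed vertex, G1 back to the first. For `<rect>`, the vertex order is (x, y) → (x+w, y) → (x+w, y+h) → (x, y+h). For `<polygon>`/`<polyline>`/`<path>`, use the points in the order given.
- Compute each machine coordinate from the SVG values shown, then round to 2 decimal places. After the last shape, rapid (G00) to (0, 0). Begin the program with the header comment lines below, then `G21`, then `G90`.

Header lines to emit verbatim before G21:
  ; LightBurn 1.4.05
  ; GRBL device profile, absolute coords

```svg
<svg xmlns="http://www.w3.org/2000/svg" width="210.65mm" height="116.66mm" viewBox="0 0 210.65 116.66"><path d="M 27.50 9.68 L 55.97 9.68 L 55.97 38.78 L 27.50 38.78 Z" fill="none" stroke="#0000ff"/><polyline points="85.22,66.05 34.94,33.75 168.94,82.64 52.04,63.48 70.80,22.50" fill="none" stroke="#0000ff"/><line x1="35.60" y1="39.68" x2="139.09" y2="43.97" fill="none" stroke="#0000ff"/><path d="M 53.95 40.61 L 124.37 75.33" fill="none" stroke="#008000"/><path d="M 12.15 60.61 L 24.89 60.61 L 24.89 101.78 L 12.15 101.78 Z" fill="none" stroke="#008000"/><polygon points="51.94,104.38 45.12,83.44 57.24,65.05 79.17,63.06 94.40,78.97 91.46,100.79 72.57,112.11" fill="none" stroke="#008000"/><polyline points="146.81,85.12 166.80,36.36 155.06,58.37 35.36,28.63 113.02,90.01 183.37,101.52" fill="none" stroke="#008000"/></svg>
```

viewBox `0 0 210.65 116.66` with mm width/height → 1 unit = 1 mm. Flip: y_m = 116.66 − y_svg.

**Shape 1** — `<path>` rectangle, stroke `#0000ff` → cut (S820, F1644). Machine vertices: (27.50,106.98) → (55.97,106.98) → (55.97,77.88) → (27.50,77.88) → (27.50,106.98). Closed: final G1 returns to the first vertex.

**Shape 2** — `<polyline>` open polyline, stroke `#0000ff` → cut (S820, F1644). Machine vertices: (85.22,50.61) → (34.94,82.91) → (168.94,34.02) → (52.04,53.18) → (70.80,94.16). Open path.

**Shape 3** — `<line>` line segment, stroke `#0000ff` → cut (S820, F1644). Machine vertices: (35.60,76.98) → (139.09,72.69). Open path.

**Shape 4** — `<path>` line segment, stroke `#008000` → score (S484, F1897). Machine vertices: (53.95,76.05) → (124.37,41.33). Open path.

**Shape 5** — `<path>` rectangle, stroke `#008000` → score (S484, F1897). Machine vertices: (12.15,56.05) → (24.89,56.05) → (24.89,14.88) → (12.15,14.88) → (12.15,56.05). Closed: final G1 returns to the first vertex.

**Shape 6** — `<polygon>` regular polygon, stroke `#008000` → score (S484, F1897). Machine vertices: (51.94,12.28) → (45.12,33.22) → (57.24,51.61) → (79.17,53.60) → (94.40,37.69) → (91.46,15.87) → (72.57,4.55) → (51.94,12.28). Closed: final G1 returns to the first vertex.

**Shape 7** — `<polyline>` open polyline, stroke `#008000` → score (S484, F1897). Machine vertices: (146.81,31.54) → (166.80,80.30) → (155.06,58.29) → (35.36,88.03) → (113.02,26.65) → (183.37,15.14). Open path.

; LightBurn 1.4.05
; GRBL device profile, absolute coords
G21
G90
G00 X27.50 Y106.98
M4 S820
G1 X55.97 Y106.98 F1644
G1 X55.97 Y77.88
G1 X27.50 Y77.88
G1 X27.50 Y106.98
G00 X85.22 Y50.61
M4 S820
G1 X34.94 Y82.91 F1644
G1 X168.94 Y34.02
G1 X52.04 Y53.18
G1 X70.80 Y94.16
G00 X35.60 Y76.98
M4 S820
G1 X139.09 Y72.69 F1644
G00 X53.95 Y76.05
M4 S484
G1 X124.37 Y41.33 F1897
G00 X12.15 Y56.05
M4 S484
G1 X24.89 Y56.05 F1897
G1 X24.89 Y14.88
G1 X12.15 Y14.88
G1 X12.15 Y56.05
G00 X51.94 Y12.28
M4 S484
G1 X45.12 Y33.22 F1897
G1 X57.24 Y51.61
G1 X79.17 Y53.60
G1 X94.40 Y37.69
G1 X91.46 Y15.87
G1 X72.57 Y4.55
G1 X51.94 Y12.28
G00 X146.81 Y31.54
M4 S484
G1 X166.80 Y80.30 F1897
G1 X155.06 Y58.29
G1 X35.36 Y88.03
G1 X113.02 Y26.65
G1 X183.37 Y15.14
M5
G00 X0.00 Y0.00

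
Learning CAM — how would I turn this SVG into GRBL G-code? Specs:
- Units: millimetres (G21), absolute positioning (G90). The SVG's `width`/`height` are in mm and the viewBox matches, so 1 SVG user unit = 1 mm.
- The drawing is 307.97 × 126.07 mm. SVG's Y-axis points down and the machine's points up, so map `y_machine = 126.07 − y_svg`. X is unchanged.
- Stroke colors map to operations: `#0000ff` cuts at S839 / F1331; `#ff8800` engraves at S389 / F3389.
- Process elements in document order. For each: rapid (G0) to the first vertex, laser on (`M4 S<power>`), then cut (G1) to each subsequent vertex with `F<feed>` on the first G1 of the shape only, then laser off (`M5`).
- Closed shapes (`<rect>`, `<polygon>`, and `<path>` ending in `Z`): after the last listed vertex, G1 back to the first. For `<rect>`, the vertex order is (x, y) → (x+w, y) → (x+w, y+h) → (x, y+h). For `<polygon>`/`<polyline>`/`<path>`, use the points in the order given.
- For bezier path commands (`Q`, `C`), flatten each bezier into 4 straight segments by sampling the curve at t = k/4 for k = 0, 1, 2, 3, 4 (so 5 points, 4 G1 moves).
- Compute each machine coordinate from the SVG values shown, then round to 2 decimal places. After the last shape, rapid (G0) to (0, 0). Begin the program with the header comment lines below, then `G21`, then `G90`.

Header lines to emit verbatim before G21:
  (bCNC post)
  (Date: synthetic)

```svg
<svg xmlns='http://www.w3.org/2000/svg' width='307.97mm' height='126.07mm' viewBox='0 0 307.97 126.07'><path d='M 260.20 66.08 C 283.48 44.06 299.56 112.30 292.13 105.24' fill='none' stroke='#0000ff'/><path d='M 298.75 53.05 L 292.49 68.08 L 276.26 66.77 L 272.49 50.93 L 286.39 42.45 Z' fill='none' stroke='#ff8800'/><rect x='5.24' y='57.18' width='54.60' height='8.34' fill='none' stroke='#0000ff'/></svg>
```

1 u = 1 mm; y_m = 126.07 − y.

[1] `<path>` cubic bezier, #0000ff→cut S839 F1331: (260.20,59.99) → (276.06,62.17) → (287.68,46.02) → (293.55,27.07) → (292.13,20.83)

[2] `<path>` regular polygon, #ff8800→engrave S389 F3389: (298.75,73.02) → (292.49,57.99) → (276.26,59.30) → (272.49,75.14) → (286.39,83.62) → (298.75,73.02) (closed)

[3] `<rect>` rectangle, #0000ff→cut S839 F1331: (5.24,68.89) → (59.84,68.89) → (59.84,60.55) → (5.24,60.55) → (5.24,68.89) (closed)

(bCNC post)
(Date: synthetic)
G21
G90
G0 X260.20 Y59.99
M4 S839
G1 X276.06 Y62.17 F1331
G1 X287.68 Y46.02
G1 X293.55 Y27.07
G1 X292.13 Y20.83
M5
G0 X298.75 Y73.02
M4 S389
G1 X292.49 Y57.99 F3389
G1 X276.26 Y59.30
G1 X272.49 Y75.14
G1 X286.39 Y83.62
G1 X298.75 Y73.02
M5
G0 X5.24 Y68.89
M4 S839
G1 X59.84 Y68.89 F1331
G1 X59.84 Y60.55
G1 X5.24 Y60.55
G1 X5.24 Y68.89
M5
G0 X0.00 Y0.00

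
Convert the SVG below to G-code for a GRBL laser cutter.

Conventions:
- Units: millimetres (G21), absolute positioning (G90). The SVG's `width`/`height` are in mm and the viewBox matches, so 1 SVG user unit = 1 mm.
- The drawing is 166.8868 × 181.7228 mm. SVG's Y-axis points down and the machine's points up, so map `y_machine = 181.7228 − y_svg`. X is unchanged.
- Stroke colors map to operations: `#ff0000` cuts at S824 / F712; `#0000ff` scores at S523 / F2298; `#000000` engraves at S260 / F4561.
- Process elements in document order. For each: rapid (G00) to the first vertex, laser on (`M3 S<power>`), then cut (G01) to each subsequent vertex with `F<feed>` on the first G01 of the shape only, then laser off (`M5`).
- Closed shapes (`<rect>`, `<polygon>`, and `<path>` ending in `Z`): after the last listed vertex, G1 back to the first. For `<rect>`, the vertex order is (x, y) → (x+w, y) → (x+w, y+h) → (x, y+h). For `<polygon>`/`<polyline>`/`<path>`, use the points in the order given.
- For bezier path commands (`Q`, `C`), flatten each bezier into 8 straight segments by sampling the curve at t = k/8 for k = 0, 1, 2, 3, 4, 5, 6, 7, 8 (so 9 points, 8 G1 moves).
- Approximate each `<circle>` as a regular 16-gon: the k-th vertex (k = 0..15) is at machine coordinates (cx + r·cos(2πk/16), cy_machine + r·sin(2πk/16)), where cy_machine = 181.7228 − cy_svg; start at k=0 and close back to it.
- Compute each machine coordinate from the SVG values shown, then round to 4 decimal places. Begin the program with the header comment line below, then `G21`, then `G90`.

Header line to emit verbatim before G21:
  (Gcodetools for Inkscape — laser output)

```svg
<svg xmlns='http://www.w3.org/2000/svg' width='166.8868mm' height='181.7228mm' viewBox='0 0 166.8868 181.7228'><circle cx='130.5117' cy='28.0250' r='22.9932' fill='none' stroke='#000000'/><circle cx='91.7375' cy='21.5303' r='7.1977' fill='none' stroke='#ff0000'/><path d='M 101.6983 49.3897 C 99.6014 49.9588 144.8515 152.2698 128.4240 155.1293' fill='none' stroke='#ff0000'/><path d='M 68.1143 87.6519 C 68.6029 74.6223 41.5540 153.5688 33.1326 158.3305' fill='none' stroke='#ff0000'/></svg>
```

Since the viewBox matches the mm dimensions, user units are millimetres directly. The only transform is the Y-flip y_m = 181.7228 − y_svg.

Shape 1 is a circle drawn with `<circle>`. Its stroke #000000 means engrave at S260, F4561. After flipping Y the toolpath is (153.5049,153.6978) → (151.7546,162.4969) → (146.7703,169.9564) → (139.3108,174.9407) → (130.5117,176.6910) → (121.7126,174.9407) → (114.2531,169.9564) → (109.2688,162.4969) → (107.5185,153.6978) → (109.2688,144.8987) → (114.2531,137.4392) → (121.7126,132.4549) → (130.5117,130.7046) → (139.3108,132.4549) → (146.7703,137.4392) → (151.7546,144.8987) → (153.5049,153.6978), returning to the start.

Shape 2 is a circle drawn with `<circle>`. Its stroke #ff0000 means cut at S824, F712. After flipping Y the toolpath is (98.9352,160.1925) → (98.3873,162.9469) → (96.8270,165.2820) → (94.4919,166.8423) → (91.7375,167.3902) → (88.9831,166.8423) → (86.6480,165.2820) → (85.0877,162.9469) → (84.5398,160.1925) → (85.0877,157.4381) → (86.6480,155.1030) → (88.9831,153.5427) → (91.7375,152.9948) → (94.4919,153.5427) → (96.8270,155.1030) → (98.3873,157.4381) → (98.9352,160.1925), returning to the start.

Shape 3 is a cubic bezier drawn with `<path>`. Its stroke #ff0000 means cut at S824, F712. After flipping Y the toolpath is (101.6983,132.3331) → (102.9184,127.7435) → (107.2997,115.9733) → (113.5645,99.3803) → (120.4351,80.3222) → (126.6340,61.1567) → (130.8836,44.2416) → (131.9061,31.9346) → (128.4240,26.5935).

Shape 4 is a cubic bezier drawn with `<path>`. Its stroke #ff0000 means cut at S824, F712. After flipping Y the toolpath is (68.1143,94.0709) → (67.0969,94.9702) → (64.0388,89.1938) → (59.4811,78.6892) → (53.9647,65.4033) → (48.0307,51.2835) → (42.2200,38.2770) → (37.0736,28.3308) → (33.1326,23.3923).

(Gcodetools for Inkscape — laser output)
G21
G90
G00 X153.5049 Y153.6978
M3 S260
G01 X151.7546 Y162.4969 F4561
G01 X146.7703 Y169.9564
G01 X139.3108 Y174.9407
G01 X130.5117 Y176.6910
G01 X121.7126 Y174.9407
G01 X114.2531 Y169.9564
G01 X109.2688 Y162.4969
G01 X107.5185 Y153.6978
G01 X109.2688 Y144.8987
G01 X114.2531 Y137.4392
G01 X121.7126 Y132.4549
G01 X130.5117 Y130.7046
G01 X139.3108 Y132.4549
G01 X146.7703 Y137.4392
G01 X151.7546 Y144.8987
G01 X153.5049 Y153.6978
M5
G00 X98.9352 Y160.1925
M3 S824
G01 X98.3873 Y162.9469 F712
G01 X96.8270 Y165.2820
G01 X94.4919 Y166.8423
G01 X91.7375 Y167.3902
G01 X88.9831 Y166.8423
G01 X86.6480 Y165.2820
G01 X85.0877 Y162.9469
G01 X84.5398 Y160.1925
G01 X85.0877 Y157.4381
G01 X86.6480 Y155.1030
G01 X88.9831 Y153.5427
G01 X91.7375 Y152.9948
G01 X94.4919 Y153.5427
G01 X96.8270 Y155.1030
G01 X98.3873 Y157.4381
G01 X98.9352 Y160.1925
M5
G00 X101.6983 Y132.3331
M3 S824
G01 X102.9184 Y127.7435 F712
G01 X107.2997 Y115.9733
G01 X113.5645 Y99.3803
G01 X120.4351 Y80.3222
G01 X126.6340 Y61.1567
G01 X130.8836 Y44.2416
G01 X131.9061 Y31.9346
G01 X128.4240 Y26.5935
M5
G00 X68.1143 Y94.0709
M3 S824
G01 X67.0969 Y94.9702 F712
G01 X64.0388 Y89.1938
G01 X59.4811 Y78.6892
G01 X53.9647 Y65.4033
G01 X48.0307 Y51.2835
G01 X42.2200 Y38.2770
G01 X37.0736 Y28.3308
G01 X33.1326 Y23.3923
M5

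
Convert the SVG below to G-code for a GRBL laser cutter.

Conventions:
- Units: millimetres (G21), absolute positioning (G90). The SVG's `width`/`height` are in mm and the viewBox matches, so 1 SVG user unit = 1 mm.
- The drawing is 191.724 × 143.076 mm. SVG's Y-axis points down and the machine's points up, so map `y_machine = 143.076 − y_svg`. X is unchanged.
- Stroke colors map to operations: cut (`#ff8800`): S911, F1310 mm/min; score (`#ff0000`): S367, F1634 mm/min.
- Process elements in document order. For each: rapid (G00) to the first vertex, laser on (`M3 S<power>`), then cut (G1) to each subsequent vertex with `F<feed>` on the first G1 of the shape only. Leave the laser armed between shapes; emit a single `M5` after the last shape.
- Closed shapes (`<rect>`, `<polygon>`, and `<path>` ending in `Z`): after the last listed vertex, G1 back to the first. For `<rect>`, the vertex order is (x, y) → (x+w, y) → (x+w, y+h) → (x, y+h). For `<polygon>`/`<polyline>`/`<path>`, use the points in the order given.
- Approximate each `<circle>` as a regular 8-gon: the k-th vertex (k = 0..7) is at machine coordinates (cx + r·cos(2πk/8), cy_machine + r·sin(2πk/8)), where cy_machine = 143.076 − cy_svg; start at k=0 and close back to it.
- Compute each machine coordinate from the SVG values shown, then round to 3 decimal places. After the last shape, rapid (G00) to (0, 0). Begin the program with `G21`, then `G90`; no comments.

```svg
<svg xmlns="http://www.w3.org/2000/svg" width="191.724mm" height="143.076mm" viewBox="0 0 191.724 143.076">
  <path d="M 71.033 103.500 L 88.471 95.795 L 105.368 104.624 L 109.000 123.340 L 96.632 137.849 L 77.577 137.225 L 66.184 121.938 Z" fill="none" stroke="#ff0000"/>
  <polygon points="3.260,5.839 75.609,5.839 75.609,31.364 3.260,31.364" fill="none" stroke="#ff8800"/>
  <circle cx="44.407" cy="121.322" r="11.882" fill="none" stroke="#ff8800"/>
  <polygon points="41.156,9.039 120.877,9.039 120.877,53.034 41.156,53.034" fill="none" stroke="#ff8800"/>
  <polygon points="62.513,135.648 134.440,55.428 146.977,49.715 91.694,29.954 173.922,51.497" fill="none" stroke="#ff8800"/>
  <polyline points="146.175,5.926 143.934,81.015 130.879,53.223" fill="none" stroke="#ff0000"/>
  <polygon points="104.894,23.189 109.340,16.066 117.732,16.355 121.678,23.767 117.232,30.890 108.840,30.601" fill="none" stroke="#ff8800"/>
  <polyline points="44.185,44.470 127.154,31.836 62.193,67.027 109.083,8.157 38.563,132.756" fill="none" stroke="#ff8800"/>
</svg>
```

G21
G90
G00 X71.033 Y39.576
M3 S367
G1 X88.471 Y47.281 F1634
G1 X105.368 Y38.452
G1 X109.000 Y19.736
G1 X96.632 Y5.227
G1 X77.577 Y5.851
G1 X66.184 Y21.138
G1 X71.033 Y39.576
G00 X3.260 Y137.237
M3 S911
G1 X75.609 Y137.237 F1310
G1 X75.609 Y111.712
G1 X3.260 Y111.712
G1 X3.260 Y137.237
G00 X56.289 Y21.754
M3 S911
G1 X52.809 Y30.156 F1310
G1 X44.407 Y33.636
G1 X36.005 Y30.156
G1 X32.525 Y21.754
G1 X36.005 Y13.352
G1 X44.407 Y9.872
G1 X52.809 Y13.352
G1 X56.289 Y21.754
G00 X41.156 Y134.037
M3 S911
G1 X120.877 Y134.037 F1310
G1 X120.877 Y90.042
G1 X41.156 Y90.042
G1 X41.156 Y134.037
G00 X62.513 Y7.428
M3 S911
G1 X134.440 Y87.648 F1310
G1 X146.977 Y93.361
G1 X91.694 Y113.122
G1 X173.922 Y91.579
G1 X62.513 Y7.428
G00 X146.175 Y137.150
M3 S367
G1 X143.934 Y62.061 F1634
G1 X130.879 Y89.853
G00 X104.894 Y119.887
M3 S911
G1 X109.340 Y127.010 F1310
G1 X117.732 Y126.721
G1 X121.678 Y119.309
G1 X117.232 Y112.186
G1 X108.840 Y112.475
G1 X104.894 Y119.887
G00 X44.185 Y98.606
M3 S911
G1 X127.154 Y111.240 F1310
G1 X62.193 Y76.049
G1 X109.083 Y134.919
G1 X38.563 Y10.320
M5
G00 X0.000 Y0.000

1 u = 1 mm; y_m = 143.076 − y.

[1] `<path>` regular polygon, #ff0000→score S367 F1634: (71.033,39.576) → (88.471,47.281) → (105.368,38.452) → (109.000,19.736) → (96.632,5.227) → (77.577,5.851) → (66.184,21.138) → (71.033,39.576) (closed)

[2] `<polygon>` rectangle, #ff8800→cut S911 F1310: (3.260,137.237) → (75.609,137.237) → (75.609,111.712) → (3.260,111.712) → (3.260,137.237) (closed)

[3] `<circle>` circle, #ff8800→cut S911 F1310: (56.289,21.754) → (52.809,30.156) → (44.407,33.636) → (36.005,30.156) → (32.525,21.754) → (36.005,13.352) → (44.407,9.872) → (52.809,13.352) → (56.289,21.754) (closed)

[4] `<polygon>` rectangle, #ff8800→cut S911 F1310: (41.156,134.037) → (120.877,134.037) → (120.877,90.042) → (41.156,90.042) → (41.156,134.037) (closed)

[5] `<polygon>` closed polygon, #ff8800→cut S911 F1310: (62.513,7.428) → (134.440,87.648) → (146.977,93.361) → (91.694,113.122) → (173.922,91.579) → (62.513,7.428) (closed)

[6] `<polyline>` open polyline, #ff0000→score S367 F1634: (146.175,137.150) → (143.934,62.061) → (130.879,89.853)

[7] `<polygon>` regular polygon, #ff8800→cut S911 F1310: (104.894,119.887) → (109.340,127.010) → (117.732,126.721) → (121.678,119.309) → (117.232,112.186) → (108.840,112.475) → (104.894,119.887) (closed)

[8] `<polyline>` open polyline, #ff8800→cut S911 F1310: (44.185,98.606) → (127.154,111.240) → (62.193,76.049) → (109.083,134.919) → (38.563,10.320)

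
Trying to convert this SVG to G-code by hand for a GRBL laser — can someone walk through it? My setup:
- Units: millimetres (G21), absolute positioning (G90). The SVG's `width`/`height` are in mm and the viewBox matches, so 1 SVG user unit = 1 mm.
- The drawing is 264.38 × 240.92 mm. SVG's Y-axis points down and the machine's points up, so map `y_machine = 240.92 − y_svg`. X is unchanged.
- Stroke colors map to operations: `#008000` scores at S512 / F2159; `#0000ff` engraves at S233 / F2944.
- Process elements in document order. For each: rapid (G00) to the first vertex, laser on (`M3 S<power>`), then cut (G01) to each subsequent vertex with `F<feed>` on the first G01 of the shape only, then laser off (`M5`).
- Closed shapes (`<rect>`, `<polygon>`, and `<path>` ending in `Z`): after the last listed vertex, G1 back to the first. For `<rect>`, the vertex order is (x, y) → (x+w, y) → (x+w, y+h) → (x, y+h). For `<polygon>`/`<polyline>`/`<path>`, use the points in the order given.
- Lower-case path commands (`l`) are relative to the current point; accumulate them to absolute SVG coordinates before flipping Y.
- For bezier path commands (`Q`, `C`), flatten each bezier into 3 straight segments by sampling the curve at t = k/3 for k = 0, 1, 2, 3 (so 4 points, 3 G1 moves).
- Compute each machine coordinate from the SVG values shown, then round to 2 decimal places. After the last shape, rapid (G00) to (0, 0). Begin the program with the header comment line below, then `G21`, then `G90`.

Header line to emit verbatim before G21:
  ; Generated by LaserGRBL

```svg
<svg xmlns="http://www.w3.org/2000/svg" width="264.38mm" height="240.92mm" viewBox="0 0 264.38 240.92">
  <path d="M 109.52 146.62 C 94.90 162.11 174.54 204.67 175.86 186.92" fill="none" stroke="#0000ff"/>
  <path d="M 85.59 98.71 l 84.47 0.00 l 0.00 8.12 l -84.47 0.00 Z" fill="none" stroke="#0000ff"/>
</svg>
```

; Generated by LaserGRBL
G21
G90
G00 X109.52 Y94.30
M3 S233
G01 X119.93 Y73.02 F2944
G01 X154.83 Y53.12
G01 X175.86 Y54.00
M5
G00 X85.59 Y142.21
M3 S233
G01 X170.06 Y142.21 F2944
G01 X170.06 Y134.09
G01 X85.59 Y134.09
G01 X85.59 Y142.21
M5
G00 X0.00 Y0.00

viewBox `0 0 264.38 240.92` with mm width/height → 1 unit = 1 mm. Flip: y_m = 240.92 − y_svg.

**Shape 1** — `<path>` cubic bezier, stroke `#0000ff` → engrave (S233, F2944). Control points (SVG): P0=(109.52,146.62), P1=(94.90,162.11), P2=(174.54,204.67), P3=(175.86,186.92); sampled at t=k/3. Machine vertices: (109.52,94.30) → (119.93,73.02) → (154.83,53.12) → (175.86,54.00). Open path.

**Shape 2** — `<path>` rectangle, stroke `#0000ff` → engrave (S233, F2944). Machine vertices: (85.59,142.21) → (170.06,142.21) → (170.06,134.09) → (85.59,134.09) → (85.59,142.21). Closed: final G1 returns to the first vertex.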